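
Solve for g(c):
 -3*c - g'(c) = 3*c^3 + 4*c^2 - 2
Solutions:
 g(c) = C1 - 3*c^4/4 - 4*c^3/3 - 3*c^2/2 + 2*c


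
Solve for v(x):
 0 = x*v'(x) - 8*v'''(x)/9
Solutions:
 v(x) = C1 + Integral(C2*airyai(3^(2/3)*x/2) + C3*airybi(3^(2/3)*x/2), x)


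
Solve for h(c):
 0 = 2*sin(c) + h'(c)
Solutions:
 h(c) = C1 + 2*cos(c)


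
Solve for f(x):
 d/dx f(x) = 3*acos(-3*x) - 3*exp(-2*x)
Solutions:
 f(x) = C1 + 3*x*acos(-3*x) + sqrt(1 - 9*x^2) + 3*exp(-2*x)/2


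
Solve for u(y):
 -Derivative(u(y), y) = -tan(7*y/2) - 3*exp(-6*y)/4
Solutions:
 u(y) = C1 + log(tan(7*y/2)^2 + 1)/7 - exp(-6*y)/8


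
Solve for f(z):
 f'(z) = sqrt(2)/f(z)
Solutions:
 f(z) = -sqrt(C1 + 2*sqrt(2)*z)
 f(z) = sqrt(C1 + 2*sqrt(2)*z)


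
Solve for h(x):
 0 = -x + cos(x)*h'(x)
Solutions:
 h(x) = C1 + Integral(x/cos(x), x)


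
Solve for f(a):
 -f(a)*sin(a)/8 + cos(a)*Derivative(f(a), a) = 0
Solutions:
 f(a) = C1/cos(a)^(1/8)


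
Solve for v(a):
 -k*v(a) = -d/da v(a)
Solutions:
 v(a) = C1*exp(a*k)


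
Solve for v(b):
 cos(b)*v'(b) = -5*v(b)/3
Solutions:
 v(b) = C1*(sin(b) - 1)^(5/6)/(sin(b) + 1)^(5/6)


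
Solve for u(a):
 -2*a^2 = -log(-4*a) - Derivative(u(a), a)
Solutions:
 u(a) = C1 + 2*a^3/3 - a*log(-a) + a*(1 - 2*log(2))


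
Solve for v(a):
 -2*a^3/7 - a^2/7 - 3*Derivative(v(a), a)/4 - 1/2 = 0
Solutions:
 v(a) = C1 - 2*a^4/21 - 4*a^3/63 - 2*a/3


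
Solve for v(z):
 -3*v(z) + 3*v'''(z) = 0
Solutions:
 v(z) = C3*exp(z) + (C1*sin(sqrt(3)*z/2) + C2*cos(sqrt(3)*z/2))*exp(-z/2)


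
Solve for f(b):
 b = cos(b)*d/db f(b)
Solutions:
 f(b) = C1 + Integral(b/cos(b), b)


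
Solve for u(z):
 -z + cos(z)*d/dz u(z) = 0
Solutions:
 u(z) = C1 + Integral(z/cos(z), z)


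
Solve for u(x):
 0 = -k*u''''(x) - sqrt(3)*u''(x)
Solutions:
 u(x) = C1 + C2*x + C3*exp(-3^(1/4)*x*sqrt(-1/k)) + C4*exp(3^(1/4)*x*sqrt(-1/k))


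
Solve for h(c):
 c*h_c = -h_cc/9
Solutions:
 h(c) = C1 + C2*erf(3*sqrt(2)*c/2)


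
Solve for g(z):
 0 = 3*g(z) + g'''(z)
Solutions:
 g(z) = C3*exp(-3^(1/3)*z) + (C1*sin(3^(5/6)*z/2) + C2*cos(3^(5/6)*z/2))*exp(3^(1/3)*z/2)


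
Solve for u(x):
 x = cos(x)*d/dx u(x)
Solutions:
 u(x) = C1 + Integral(x/cos(x), x)


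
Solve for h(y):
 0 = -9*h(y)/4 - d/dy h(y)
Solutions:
 h(y) = C1*exp(-9*y/4)


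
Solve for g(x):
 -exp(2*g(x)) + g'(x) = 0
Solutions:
 g(x) = log(-sqrt(-1/(C1 + x))) - log(2)/2
 g(x) = log(-1/(C1 + x))/2 - log(2)/2


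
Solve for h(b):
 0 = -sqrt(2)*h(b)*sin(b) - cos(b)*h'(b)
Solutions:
 h(b) = C1*cos(b)^(sqrt(2))


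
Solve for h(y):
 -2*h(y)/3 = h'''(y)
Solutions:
 h(y) = C3*exp(-2^(1/3)*3^(2/3)*y/3) + (C1*sin(2^(1/3)*3^(1/6)*y/2) + C2*cos(2^(1/3)*3^(1/6)*y/2))*exp(2^(1/3)*3^(2/3)*y/6)


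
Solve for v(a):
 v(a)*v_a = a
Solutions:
 v(a) = -sqrt(C1 + a^2)
 v(a) = sqrt(C1 + a^2)


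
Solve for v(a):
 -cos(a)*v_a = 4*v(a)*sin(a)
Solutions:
 v(a) = C1*cos(a)^4


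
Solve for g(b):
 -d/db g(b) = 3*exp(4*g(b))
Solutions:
 g(b) = log(-I*(1/(C1 + 12*b))^(1/4))
 g(b) = log(I*(1/(C1 + 12*b))^(1/4))
 g(b) = log(-(1/(C1 + 12*b))^(1/4))
 g(b) = log(1/(C1 + 12*b))/4


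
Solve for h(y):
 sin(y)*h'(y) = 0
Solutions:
 h(y) = C1


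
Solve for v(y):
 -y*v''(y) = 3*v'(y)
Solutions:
 v(y) = C1 + C2/y^2


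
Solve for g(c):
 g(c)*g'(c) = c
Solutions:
 g(c) = -sqrt(C1 + c^2)
 g(c) = sqrt(C1 + c^2)


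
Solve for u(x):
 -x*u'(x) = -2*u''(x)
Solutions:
 u(x) = C1 + C2*erfi(x/2)


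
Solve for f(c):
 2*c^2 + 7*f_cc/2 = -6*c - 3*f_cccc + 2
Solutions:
 f(c) = C1 + C2*c + C3*sin(sqrt(42)*c/6) + C4*cos(sqrt(42)*c/6) - c^4/21 - 2*c^3/7 + 38*c^2/49


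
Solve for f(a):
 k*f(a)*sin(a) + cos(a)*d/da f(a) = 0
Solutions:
 f(a) = C1*exp(k*log(cos(a)))


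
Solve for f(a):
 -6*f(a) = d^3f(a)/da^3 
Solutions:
 f(a) = C3*exp(-6^(1/3)*a) + (C1*sin(2^(1/3)*3^(5/6)*a/2) + C2*cos(2^(1/3)*3^(5/6)*a/2))*exp(6^(1/3)*a/2)


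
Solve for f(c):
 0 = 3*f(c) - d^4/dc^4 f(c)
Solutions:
 f(c) = C1*exp(-3^(1/4)*c) + C2*exp(3^(1/4)*c) + C3*sin(3^(1/4)*c) + C4*cos(3^(1/4)*c)


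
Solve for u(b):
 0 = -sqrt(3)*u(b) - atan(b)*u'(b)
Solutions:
 u(b) = C1*exp(-sqrt(3)*Integral(1/atan(b), b))


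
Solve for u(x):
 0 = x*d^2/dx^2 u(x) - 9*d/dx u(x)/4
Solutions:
 u(x) = C1 + C2*x^(13/4)


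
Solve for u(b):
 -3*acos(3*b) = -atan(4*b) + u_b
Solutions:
 u(b) = C1 - 3*b*acos(3*b) + b*atan(4*b) + sqrt(1 - 9*b^2) - log(16*b^2 + 1)/8


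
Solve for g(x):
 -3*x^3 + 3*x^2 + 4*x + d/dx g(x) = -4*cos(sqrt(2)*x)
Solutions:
 g(x) = C1 + 3*x^4/4 - x^3 - 2*x^2 - 2*sqrt(2)*sin(sqrt(2)*x)


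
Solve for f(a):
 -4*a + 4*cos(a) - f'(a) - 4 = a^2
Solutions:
 f(a) = C1 - a^3/3 - 2*a^2 - 4*a + 4*sin(a)


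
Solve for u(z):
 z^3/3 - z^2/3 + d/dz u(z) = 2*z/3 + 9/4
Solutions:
 u(z) = C1 - z^4/12 + z^3/9 + z^2/3 + 9*z/4


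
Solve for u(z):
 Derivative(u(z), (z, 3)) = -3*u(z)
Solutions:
 u(z) = C3*exp(-3^(1/3)*z) + (C1*sin(3^(5/6)*z/2) + C2*cos(3^(5/6)*z/2))*exp(3^(1/3)*z/2)


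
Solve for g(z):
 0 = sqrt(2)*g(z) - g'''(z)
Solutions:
 g(z) = C3*exp(2^(1/6)*z) + (C1*sin(2^(1/6)*sqrt(3)*z/2) + C2*cos(2^(1/6)*sqrt(3)*z/2))*exp(-2^(1/6)*z/2)


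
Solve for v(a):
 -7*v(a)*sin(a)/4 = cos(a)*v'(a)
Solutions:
 v(a) = C1*cos(a)^(7/4)


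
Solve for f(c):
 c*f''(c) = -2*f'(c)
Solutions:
 f(c) = C1 + C2/c


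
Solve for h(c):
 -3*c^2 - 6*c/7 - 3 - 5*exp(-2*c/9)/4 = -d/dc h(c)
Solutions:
 h(c) = C1 + c^3 + 3*c^2/7 + 3*c - 45*exp(-2*c/9)/8


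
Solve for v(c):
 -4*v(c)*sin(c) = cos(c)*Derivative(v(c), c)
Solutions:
 v(c) = C1*cos(c)^4


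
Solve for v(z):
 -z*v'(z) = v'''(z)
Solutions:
 v(z) = C1 + Integral(C2*airyai(-z) + C3*airybi(-z), z)


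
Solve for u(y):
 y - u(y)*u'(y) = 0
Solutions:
 u(y) = -sqrt(C1 + y^2)
 u(y) = sqrt(C1 + y^2)


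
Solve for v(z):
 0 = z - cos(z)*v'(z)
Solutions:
 v(z) = C1 + Integral(z/cos(z), z)


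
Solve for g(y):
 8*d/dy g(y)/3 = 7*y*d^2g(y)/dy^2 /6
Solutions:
 g(y) = C1 + C2*y^(23/7)


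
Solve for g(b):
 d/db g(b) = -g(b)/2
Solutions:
 g(b) = C1*exp(-b/2)


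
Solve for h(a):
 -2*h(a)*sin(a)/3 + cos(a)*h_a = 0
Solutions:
 h(a) = C1/cos(a)^(2/3)


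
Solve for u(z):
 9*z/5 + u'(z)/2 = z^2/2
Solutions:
 u(z) = C1 + z^3/3 - 9*z^2/5


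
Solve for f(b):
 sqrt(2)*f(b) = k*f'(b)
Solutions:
 f(b) = C1*exp(sqrt(2)*b/k)


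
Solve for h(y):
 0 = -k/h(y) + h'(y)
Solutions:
 h(y) = -sqrt(C1 + 2*k*y)
 h(y) = sqrt(C1 + 2*k*y)


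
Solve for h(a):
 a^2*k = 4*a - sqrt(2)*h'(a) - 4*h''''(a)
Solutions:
 h(a) = C1 + C4*exp(-sqrt(2)*a/2) - sqrt(2)*a^3*k/6 + sqrt(2)*a^2 + (C2*sin(sqrt(6)*a/4) + C3*cos(sqrt(6)*a/4))*exp(sqrt(2)*a/4)


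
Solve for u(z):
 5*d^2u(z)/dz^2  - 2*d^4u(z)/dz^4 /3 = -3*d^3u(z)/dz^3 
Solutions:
 u(z) = C1 + C2*z + C3*exp(z*(9 - sqrt(201))/4) + C4*exp(z*(9 + sqrt(201))/4)


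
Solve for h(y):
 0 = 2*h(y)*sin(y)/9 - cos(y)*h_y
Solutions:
 h(y) = C1/cos(y)^(2/9)


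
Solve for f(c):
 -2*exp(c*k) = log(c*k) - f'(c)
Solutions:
 f(c) = C1 + c*log(c*k) - c + Piecewise((2*exp(c*k)/k, Ne(k, 0)), (2*c, True))


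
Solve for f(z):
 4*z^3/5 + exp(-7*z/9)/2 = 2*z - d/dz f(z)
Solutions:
 f(z) = C1 - z^4/5 + z^2 + 9*exp(-7*z/9)/14


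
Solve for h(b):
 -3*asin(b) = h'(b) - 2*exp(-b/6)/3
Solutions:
 h(b) = C1 - 3*b*asin(b) - 3*sqrt(1 - b^2) - 4*exp(-b/6)


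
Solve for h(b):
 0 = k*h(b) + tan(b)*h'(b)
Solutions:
 h(b) = C1*exp(-k*log(sin(b)))


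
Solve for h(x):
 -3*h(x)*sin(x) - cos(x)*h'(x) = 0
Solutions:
 h(x) = C1*cos(x)^3


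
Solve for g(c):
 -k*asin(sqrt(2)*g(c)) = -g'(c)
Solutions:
 Integral(1/asin(sqrt(2)*_y), (_y, g(c))) = C1 + c*k


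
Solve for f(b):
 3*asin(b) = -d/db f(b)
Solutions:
 f(b) = C1 - 3*b*asin(b) - 3*sqrt(1 - b^2)


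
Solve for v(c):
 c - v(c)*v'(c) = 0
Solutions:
 v(c) = -sqrt(C1 + c^2)
 v(c) = sqrt(C1 + c^2)


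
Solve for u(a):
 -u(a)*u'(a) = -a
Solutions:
 u(a) = -sqrt(C1 + a^2)
 u(a) = sqrt(C1 + a^2)


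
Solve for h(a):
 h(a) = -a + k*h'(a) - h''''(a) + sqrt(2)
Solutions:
 h(a) = C1*exp(a*(-sqrt(6)*sqrt(12^(1/3)*(9*k^2 + sqrt(3)*sqrt(27*k^4 - 256))^(1/3) + 8*18^(1/3)/(9*k^2 + sqrt(3)*sqrt(27*k^4 - 256))^(1/3)) + 6*sqrt(-2*sqrt(6)*k/sqrt(12^(1/3)*(9*k^2 + sqrt(3)*sqrt(27*k^4 - 256))^(1/3) + 8*18^(1/3)/(9*k^2 + sqrt(3)*sqrt(27*k^4 - 256))^(1/3)) - 12^(1/3)*(9*k^2 + sqrt(3)*sqrt(27*k^4 - 256))^(1/3)/6 - 4*18^(1/3)/(3*(9*k^2 + sqrt(3)*sqrt(27*k^4 - 256))^(1/3))))/12) + C2*exp(-a*(sqrt(6)*sqrt(12^(1/3)*(9*k^2 + sqrt(3)*sqrt(27*k^4 - 256))^(1/3) + 8*18^(1/3)/(9*k^2 + sqrt(3)*sqrt(27*k^4 - 256))^(1/3)) + 6*sqrt(-2*sqrt(6)*k/sqrt(12^(1/3)*(9*k^2 + sqrt(3)*sqrt(27*k^4 - 256))^(1/3) + 8*18^(1/3)/(9*k^2 + sqrt(3)*sqrt(27*k^4 - 256))^(1/3)) - 12^(1/3)*(9*k^2 + sqrt(3)*sqrt(27*k^4 - 256))^(1/3)/6 - 4*18^(1/3)/(3*(9*k^2 + sqrt(3)*sqrt(27*k^4 - 256))^(1/3))))/12) + C3*exp(a*(sqrt(6)*sqrt(12^(1/3)*(9*k^2 + sqrt(3)*sqrt(27*k^4 - 256))^(1/3) + 8*18^(1/3)/(9*k^2 + sqrt(3)*sqrt(27*k^4 - 256))^(1/3)) - 6*sqrt(2*sqrt(6)*k/sqrt(12^(1/3)*(9*k^2 + sqrt(3)*sqrt(27*k^4 - 256))^(1/3) + 8*18^(1/3)/(9*k^2 + sqrt(3)*sqrt(27*k^4 - 256))^(1/3)) - 12^(1/3)*(9*k^2 + sqrt(3)*sqrt(27*k^4 - 256))^(1/3)/6 - 4*18^(1/3)/(3*(9*k^2 + sqrt(3)*sqrt(27*k^4 - 256))^(1/3))))/12) + C4*exp(a*(sqrt(6)*sqrt(12^(1/3)*(9*k^2 + sqrt(3)*sqrt(27*k^4 - 256))^(1/3) + 8*18^(1/3)/(9*k^2 + sqrt(3)*sqrt(27*k^4 - 256))^(1/3)) + 6*sqrt(2*sqrt(6)*k/sqrt(12^(1/3)*(9*k^2 + sqrt(3)*sqrt(27*k^4 - 256))^(1/3) + 8*18^(1/3)/(9*k^2 + sqrt(3)*sqrt(27*k^4 - 256))^(1/3)) - 12^(1/3)*(9*k^2 + sqrt(3)*sqrt(27*k^4 - 256))^(1/3)/6 - 4*18^(1/3)/(3*(9*k^2 + sqrt(3)*sqrt(27*k^4 - 256))^(1/3))))/12) - a - k + sqrt(2)


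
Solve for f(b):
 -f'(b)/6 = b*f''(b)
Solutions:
 f(b) = C1 + C2*b^(5/6)


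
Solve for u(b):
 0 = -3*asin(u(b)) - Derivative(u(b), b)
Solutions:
 Integral(1/asin(_y), (_y, u(b))) = C1 - 3*b


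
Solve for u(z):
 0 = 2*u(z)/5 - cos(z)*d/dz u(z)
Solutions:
 u(z) = C1*(sin(z) + 1)^(1/5)/(sin(z) - 1)^(1/5)


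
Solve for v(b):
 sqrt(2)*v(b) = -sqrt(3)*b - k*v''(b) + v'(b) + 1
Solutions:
 v(b) = C1*exp(b*(1 - sqrt(-4*sqrt(2)*k + 1))/(2*k)) + C2*exp(b*(sqrt(-4*sqrt(2)*k + 1) + 1)/(2*k)) - sqrt(6)*b/2 - sqrt(3)/2 + sqrt(2)/2


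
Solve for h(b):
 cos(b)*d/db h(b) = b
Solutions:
 h(b) = C1 + Integral(b/cos(b), b)


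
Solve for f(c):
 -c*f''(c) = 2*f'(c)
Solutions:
 f(c) = C1 + C2/c


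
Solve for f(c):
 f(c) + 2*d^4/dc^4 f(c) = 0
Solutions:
 f(c) = (C1*sin(2^(1/4)*c/2) + C2*cos(2^(1/4)*c/2))*exp(-2^(1/4)*c/2) + (C3*sin(2^(1/4)*c/2) + C4*cos(2^(1/4)*c/2))*exp(2^(1/4)*c/2)


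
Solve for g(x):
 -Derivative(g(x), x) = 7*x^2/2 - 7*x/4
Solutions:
 g(x) = C1 - 7*x^3/6 + 7*x^2/8


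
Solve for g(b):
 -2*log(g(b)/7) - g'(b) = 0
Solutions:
 -Integral(1/(-log(_y) + log(7)), (_y, g(b)))/2 = C1 - b


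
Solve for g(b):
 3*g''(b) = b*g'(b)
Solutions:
 g(b) = C1 + C2*erfi(sqrt(6)*b/6)


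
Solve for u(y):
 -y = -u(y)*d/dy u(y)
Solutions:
 u(y) = -sqrt(C1 + y^2)
 u(y) = sqrt(C1 + y^2)


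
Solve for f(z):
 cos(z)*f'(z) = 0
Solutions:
 f(z) = C1


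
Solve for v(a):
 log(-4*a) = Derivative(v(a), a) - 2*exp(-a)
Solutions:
 v(a) = C1 + a*log(-a) + a*(-1 + 2*log(2)) - 2*exp(-a)


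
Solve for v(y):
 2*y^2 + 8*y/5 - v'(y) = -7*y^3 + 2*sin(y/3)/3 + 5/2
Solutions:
 v(y) = C1 + 7*y^4/4 + 2*y^3/3 + 4*y^2/5 - 5*y/2 + 2*cos(y/3)


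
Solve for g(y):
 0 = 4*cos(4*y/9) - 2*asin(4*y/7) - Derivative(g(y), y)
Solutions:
 g(y) = C1 - 2*y*asin(4*y/7) - sqrt(49 - 16*y^2)/2 + 9*sin(4*y/9)


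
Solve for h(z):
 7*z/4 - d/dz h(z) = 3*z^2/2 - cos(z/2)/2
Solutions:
 h(z) = C1 - z^3/2 + 7*z^2/8 + sin(z/2)


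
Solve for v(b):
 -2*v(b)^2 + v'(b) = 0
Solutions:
 v(b) = -1/(C1 + 2*b)


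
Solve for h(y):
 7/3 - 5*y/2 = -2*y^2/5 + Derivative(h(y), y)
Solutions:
 h(y) = C1 + 2*y^3/15 - 5*y^2/4 + 7*y/3


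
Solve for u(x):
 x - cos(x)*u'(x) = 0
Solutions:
 u(x) = C1 + Integral(x/cos(x), x)


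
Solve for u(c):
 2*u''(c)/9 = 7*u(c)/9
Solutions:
 u(c) = C1*exp(-sqrt(14)*c/2) + C2*exp(sqrt(14)*c/2)


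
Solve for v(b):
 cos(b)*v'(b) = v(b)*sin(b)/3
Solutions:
 v(b) = C1/cos(b)^(1/3)


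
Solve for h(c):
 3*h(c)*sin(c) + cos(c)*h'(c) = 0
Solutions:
 h(c) = C1*cos(c)^3


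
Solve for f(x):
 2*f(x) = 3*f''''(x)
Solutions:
 f(x) = C1*exp(-2^(1/4)*3^(3/4)*x/3) + C2*exp(2^(1/4)*3^(3/4)*x/3) + C3*sin(2^(1/4)*3^(3/4)*x/3) + C4*cos(2^(1/4)*3^(3/4)*x/3)


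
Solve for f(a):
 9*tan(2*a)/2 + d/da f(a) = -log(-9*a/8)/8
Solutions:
 f(a) = C1 - a*log(-a)/8 - a*log(3)/4 + a/8 + 3*a*log(2)/8 + 9*log(cos(2*a))/4


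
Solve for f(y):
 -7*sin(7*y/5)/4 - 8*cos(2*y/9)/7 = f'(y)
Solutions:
 f(y) = C1 - 36*sin(2*y/9)/7 + 5*cos(7*y/5)/4


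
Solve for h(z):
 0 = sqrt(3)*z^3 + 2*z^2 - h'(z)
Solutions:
 h(z) = C1 + sqrt(3)*z^4/4 + 2*z^3/3


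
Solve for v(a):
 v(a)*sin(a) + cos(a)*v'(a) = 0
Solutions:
 v(a) = C1*cos(a)


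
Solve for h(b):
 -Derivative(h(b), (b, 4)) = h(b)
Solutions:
 h(b) = (C1*sin(sqrt(2)*b/2) + C2*cos(sqrt(2)*b/2))*exp(-sqrt(2)*b/2) + (C3*sin(sqrt(2)*b/2) + C4*cos(sqrt(2)*b/2))*exp(sqrt(2)*b/2)


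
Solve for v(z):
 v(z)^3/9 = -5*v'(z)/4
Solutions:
 v(z) = -3*sqrt(10)*sqrt(-1/(C1 - 4*z))/2
 v(z) = 3*sqrt(10)*sqrt(-1/(C1 - 4*z))/2


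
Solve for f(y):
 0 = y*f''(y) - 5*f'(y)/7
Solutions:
 f(y) = C1 + C2*y^(12/7)


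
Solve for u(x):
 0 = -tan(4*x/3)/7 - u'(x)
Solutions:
 u(x) = C1 + 3*log(cos(4*x/3))/28


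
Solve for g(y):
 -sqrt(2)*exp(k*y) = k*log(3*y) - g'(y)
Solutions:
 g(y) = C1 + k*y*log(y) + k*y*(-1 + log(3)) + Piecewise((sqrt(2)*exp(k*y)/k, Ne(k, 0)), (sqrt(2)*y, True))


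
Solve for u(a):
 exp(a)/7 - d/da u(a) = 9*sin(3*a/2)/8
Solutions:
 u(a) = C1 + exp(a)/7 + 3*cos(3*a/2)/4


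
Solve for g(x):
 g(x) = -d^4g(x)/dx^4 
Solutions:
 g(x) = (C1*sin(sqrt(2)*x/2) + C2*cos(sqrt(2)*x/2))*exp(-sqrt(2)*x/2) + (C3*sin(sqrt(2)*x/2) + C4*cos(sqrt(2)*x/2))*exp(sqrt(2)*x/2)


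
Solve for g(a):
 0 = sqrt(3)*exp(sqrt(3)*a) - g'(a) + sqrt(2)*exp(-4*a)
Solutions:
 g(a) = C1 + exp(sqrt(3)*a) - sqrt(2)*exp(-4*a)/4


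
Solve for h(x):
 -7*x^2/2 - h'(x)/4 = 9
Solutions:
 h(x) = C1 - 14*x^3/3 - 36*x


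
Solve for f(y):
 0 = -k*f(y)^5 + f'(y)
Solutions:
 f(y) = -(-1/(C1 + 4*k*y))^(1/4)
 f(y) = (-1/(C1 + 4*k*y))^(1/4)
 f(y) = -I*(-1/(C1 + 4*k*y))^(1/4)
 f(y) = I*(-1/(C1 + 4*k*y))^(1/4)


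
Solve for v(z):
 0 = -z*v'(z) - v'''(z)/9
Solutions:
 v(z) = C1 + Integral(C2*airyai(-3^(2/3)*z) + C3*airybi(-3^(2/3)*z), z)


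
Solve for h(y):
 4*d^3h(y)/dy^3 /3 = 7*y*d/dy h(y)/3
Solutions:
 h(y) = C1 + Integral(C2*airyai(14^(1/3)*y/2) + C3*airybi(14^(1/3)*y/2), y)


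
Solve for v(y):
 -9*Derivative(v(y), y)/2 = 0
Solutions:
 v(y) = C1


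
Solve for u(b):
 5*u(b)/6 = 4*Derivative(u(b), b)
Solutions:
 u(b) = C1*exp(5*b/24)


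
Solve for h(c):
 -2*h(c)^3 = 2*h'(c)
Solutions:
 h(c) = -sqrt(2)*sqrt(-1/(C1 - c))/2
 h(c) = sqrt(2)*sqrt(-1/(C1 - c))/2


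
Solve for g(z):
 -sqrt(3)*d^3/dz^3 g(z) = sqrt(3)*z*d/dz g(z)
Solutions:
 g(z) = C1 + Integral(C2*airyai(-z) + C3*airybi(-z), z)


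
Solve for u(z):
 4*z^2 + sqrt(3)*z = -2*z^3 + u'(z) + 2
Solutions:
 u(z) = C1 + z^4/2 + 4*z^3/3 + sqrt(3)*z^2/2 - 2*z


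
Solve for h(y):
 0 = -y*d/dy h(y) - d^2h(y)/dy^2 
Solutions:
 h(y) = C1 + C2*erf(sqrt(2)*y/2)


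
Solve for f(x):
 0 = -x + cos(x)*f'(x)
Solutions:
 f(x) = C1 + Integral(x/cos(x), x)


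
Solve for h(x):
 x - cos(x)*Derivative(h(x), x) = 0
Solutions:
 h(x) = C1 + Integral(x/cos(x), x)


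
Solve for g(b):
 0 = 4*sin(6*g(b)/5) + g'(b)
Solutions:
 4*b + 5*log(cos(6*g(b)/5) - 1)/12 - 5*log(cos(6*g(b)/5) + 1)/12 = C1


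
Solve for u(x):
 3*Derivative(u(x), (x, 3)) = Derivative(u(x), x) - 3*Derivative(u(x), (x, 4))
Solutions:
 u(x) = C1 + C2*exp(-x*(2*2^(1/3)/(3*sqrt(5) + 7)^(1/3) + 2^(2/3)*(3*sqrt(5) + 7)^(1/3) + 4)/12)*sin(2^(1/3)*sqrt(3)*x*(-2^(1/3)*(3*sqrt(5) + 7)^(1/3) + 2/(3*sqrt(5) + 7)^(1/3))/12) + C3*exp(-x*(2*2^(1/3)/(3*sqrt(5) + 7)^(1/3) + 2^(2/3)*(3*sqrt(5) + 7)^(1/3) + 4)/12)*cos(2^(1/3)*sqrt(3)*x*(-2^(1/3)*(3*sqrt(5) + 7)^(1/3) + 2/(3*sqrt(5) + 7)^(1/3))/12) + C4*exp(x*(-2 + 2*2^(1/3)/(3*sqrt(5) + 7)^(1/3) + 2^(2/3)*(3*sqrt(5) + 7)^(1/3))/6)


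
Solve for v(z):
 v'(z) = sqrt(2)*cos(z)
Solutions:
 v(z) = C1 + sqrt(2)*sin(z)


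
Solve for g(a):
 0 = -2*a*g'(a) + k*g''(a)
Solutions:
 g(a) = C1 + C2*erf(a*sqrt(-1/k))/sqrt(-1/k)


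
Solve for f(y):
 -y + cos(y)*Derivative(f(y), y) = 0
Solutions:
 f(y) = C1 + Integral(y/cos(y), y)


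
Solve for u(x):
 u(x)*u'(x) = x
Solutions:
 u(x) = -sqrt(C1 + x^2)
 u(x) = sqrt(C1 + x^2)


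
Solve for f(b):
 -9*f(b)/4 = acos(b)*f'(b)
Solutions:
 f(b) = C1*exp(-9*Integral(1/acos(b), b)/4)


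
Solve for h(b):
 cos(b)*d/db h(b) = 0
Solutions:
 h(b) = C1


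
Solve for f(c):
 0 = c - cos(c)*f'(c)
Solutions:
 f(c) = C1 + Integral(c/cos(c), c)


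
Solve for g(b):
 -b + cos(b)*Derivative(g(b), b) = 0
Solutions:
 g(b) = C1 + Integral(b/cos(b), b)


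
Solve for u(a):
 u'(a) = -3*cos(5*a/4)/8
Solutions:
 u(a) = C1 - 3*sin(5*a/4)/10


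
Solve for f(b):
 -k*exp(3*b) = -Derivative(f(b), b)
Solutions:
 f(b) = C1 + k*exp(3*b)/3


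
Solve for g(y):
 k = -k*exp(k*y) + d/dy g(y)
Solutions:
 g(y) = C1 + k*y + exp(k*y)


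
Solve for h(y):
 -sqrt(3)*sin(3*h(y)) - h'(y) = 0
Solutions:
 h(y) = -acos((-C1 - exp(6*sqrt(3)*y))/(C1 - exp(6*sqrt(3)*y)))/3 + 2*pi/3
 h(y) = acos((-C1 - exp(6*sqrt(3)*y))/(C1 - exp(6*sqrt(3)*y)))/3


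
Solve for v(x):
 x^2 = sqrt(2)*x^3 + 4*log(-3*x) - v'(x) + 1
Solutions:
 v(x) = C1 + sqrt(2)*x^4/4 - x^3/3 + 4*x*log(-x) + x*(-3 + 4*log(3))


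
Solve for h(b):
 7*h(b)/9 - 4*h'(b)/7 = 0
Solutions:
 h(b) = C1*exp(49*b/36)


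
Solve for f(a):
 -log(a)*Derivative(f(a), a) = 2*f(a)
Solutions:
 f(a) = C1*exp(-2*li(a))


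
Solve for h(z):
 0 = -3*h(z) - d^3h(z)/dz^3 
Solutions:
 h(z) = C3*exp(-3^(1/3)*z) + (C1*sin(3^(5/6)*z/2) + C2*cos(3^(5/6)*z/2))*exp(3^(1/3)*z/2)


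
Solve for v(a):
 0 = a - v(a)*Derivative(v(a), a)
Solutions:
 v(a) = -sqrt(C1 + a^2)
 v(a) = sqrt(C1 + a^2)


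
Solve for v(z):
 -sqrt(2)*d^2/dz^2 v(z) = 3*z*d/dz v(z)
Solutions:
 v(z) = C1 + C2*erf(2^(1/4)*sqrt(3)*z/2)


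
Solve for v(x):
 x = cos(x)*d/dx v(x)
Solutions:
 v(x) = C1 + Integral(x/cos(x), x)


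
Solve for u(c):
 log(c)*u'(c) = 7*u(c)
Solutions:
 u(c) = C1*exp(7*li(c))


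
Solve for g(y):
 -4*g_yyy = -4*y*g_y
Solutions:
 g(y) = C1 + Integral(C2*airyai(y) + C3*airybi(y), y)


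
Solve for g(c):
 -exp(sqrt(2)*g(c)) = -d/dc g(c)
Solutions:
 g(c) = sqrt(2)*(2*log(-1/(C1 + c)) - log(2))/4


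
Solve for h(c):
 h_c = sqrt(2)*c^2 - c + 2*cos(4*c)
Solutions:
 h(c) = C1 + sqrt(2)*c^3/3 - c^2/2 + sin(4*c)/2


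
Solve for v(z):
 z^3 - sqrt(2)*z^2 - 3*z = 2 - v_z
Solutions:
 v(z) = C1 - z^4/4 + sqrt(2)*z^3/3 + 3*z^2/2 + 2*z


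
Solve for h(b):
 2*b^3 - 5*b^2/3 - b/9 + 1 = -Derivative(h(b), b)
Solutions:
 h(b) = C1 - b^4/2 + 5*b^3/9 + b^2/18 - b


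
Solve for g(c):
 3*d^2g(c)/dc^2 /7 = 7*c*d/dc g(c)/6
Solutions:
 g(c) = C1 + C2*erfi(7*c/6)


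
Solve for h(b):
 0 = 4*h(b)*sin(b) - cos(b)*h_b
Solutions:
 h(b) = C1/cos(b)^4


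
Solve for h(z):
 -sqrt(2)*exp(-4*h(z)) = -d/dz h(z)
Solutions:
 h(z) = log(-I*(C1 + 4*sqrt(2)*z)^(1/4))
 h(z) = log(I*(C1 + 4*sqrt(2)*z)^(1/4))
 h(z) = log(-(C1 + 4*sqrt(2)*z)^(1/4))
 h(z) = log(C1 + 4*sqrt(2)*z)/4


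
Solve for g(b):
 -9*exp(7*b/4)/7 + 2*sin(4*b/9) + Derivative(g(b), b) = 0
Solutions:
 g(b) = C1 + 36*exp(7*b/4)/49 + 9*cos(4*b/9)/2


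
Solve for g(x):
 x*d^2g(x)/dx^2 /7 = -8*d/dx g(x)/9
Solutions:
 g(x) = C1 + C2/x^(47/9)


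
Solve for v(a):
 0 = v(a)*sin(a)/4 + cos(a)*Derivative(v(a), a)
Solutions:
 v(a) = C1*cos(a)^(1/4)


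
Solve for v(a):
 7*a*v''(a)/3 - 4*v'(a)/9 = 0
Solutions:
 v(a) = C1 + C2*a^(25/21)


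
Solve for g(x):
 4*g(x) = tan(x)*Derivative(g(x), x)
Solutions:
 g(x) = C1*sin(x)^4


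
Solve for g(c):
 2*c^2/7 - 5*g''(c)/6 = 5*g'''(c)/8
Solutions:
 g(c) = C1 + C2*c + C3*exp(-4*c/3) + c^4/35 - 3*c^3/35 + 27*c^2/140


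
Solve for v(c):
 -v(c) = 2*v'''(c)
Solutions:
 v(c) = C3*exp(-2^(2/3)*c/2) + (C1*sin(2^(2/3)*sqrt(3)*c/4) + C2*cos(2^(2/3)*sqrt(3)*c/4))*exp(2^(2/3)*c/4)


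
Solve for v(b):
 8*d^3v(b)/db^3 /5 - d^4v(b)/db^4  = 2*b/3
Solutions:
 v(b) = C1 + C2*b + C3*b^2 + C4*exp(8*b/5) + 5*b^4/288 + 25*b^3/576


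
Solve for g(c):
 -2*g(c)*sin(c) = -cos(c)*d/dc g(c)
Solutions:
 g(c) = C1/cos(c)^2


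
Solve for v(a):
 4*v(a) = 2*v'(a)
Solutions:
 v(a) = C1*exp(2*a)


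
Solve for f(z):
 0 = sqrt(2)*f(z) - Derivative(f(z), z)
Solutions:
 f(z) = C1*exp(sqrt(2)*z)


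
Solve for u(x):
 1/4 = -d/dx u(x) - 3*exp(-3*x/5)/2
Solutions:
 u(x) = C1 - x/4 + 5*exp(-3*x/5)/2


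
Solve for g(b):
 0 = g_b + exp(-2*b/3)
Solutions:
 g(b) = C1 + 3*exp(-2*b/3)/2


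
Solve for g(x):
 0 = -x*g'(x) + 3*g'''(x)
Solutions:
 g(x) = C1 + Integral(C2*airyai(3^(2/3)*x/3) + C3*airybi(3^(2/3)*x/3), x)


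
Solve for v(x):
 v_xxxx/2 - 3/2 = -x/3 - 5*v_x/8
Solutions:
 v(x) = C1 + C4*exp(-10^(1/3)*x/2) - 4*x^2/15 + 12*x/5 + (C2*sin(10^(1/3)*sqrt(3)*x/4) + C3*cos(10^(1/3)*sqrt(3)*x/4))*exp(10^(1/3)*x/4)


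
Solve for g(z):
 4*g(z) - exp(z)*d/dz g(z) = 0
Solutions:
 g(z) = C1*exp(-4*exp(-z))


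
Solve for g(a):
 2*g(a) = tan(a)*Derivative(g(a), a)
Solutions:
 g(a) = C1*sin(a)^2


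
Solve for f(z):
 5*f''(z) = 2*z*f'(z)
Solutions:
 f(z) = C1 + C2*erfi(sqrt(5)*z/5)


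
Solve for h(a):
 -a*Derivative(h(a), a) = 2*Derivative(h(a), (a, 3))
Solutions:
 h(a) = C1 + Integral(C2*airyai(-2^(2/3)*a/2) + C3*airybi(-2^(2/3)*a/2), a)


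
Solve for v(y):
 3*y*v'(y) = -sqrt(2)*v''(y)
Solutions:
 v(y) = C1 + C2*erf(2^(1/4)*sqrt(3)*y/2)


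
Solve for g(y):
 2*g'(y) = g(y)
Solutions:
 g(y) = C1*exp(y/2)


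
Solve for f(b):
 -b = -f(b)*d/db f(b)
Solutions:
 f(b) = -sqrt(C1 + b^2)
 f(b) = sqrt(C1 + b^2)


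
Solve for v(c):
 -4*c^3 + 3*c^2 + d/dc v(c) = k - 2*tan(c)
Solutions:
 v(c) = C1 + c^4 - c^3 + c*k + 2*log(cos(c))


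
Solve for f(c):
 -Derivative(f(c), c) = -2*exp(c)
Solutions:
 f(c) = C1 + 2*exp(c)


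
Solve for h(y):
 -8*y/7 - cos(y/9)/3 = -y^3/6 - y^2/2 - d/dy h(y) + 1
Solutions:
 h(y) = C1 - y^4/24 - y^3/6 + 4*y^2/7 + y + 3*sin(y/9)


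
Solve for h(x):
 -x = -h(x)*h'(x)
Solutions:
 h(x) = -sqrt(C1 + x^2)
 h(x) = sqrt(C1 + x^2)


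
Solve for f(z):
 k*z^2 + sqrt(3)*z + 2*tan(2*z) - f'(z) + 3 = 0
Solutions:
 f(z) = C1 + k*z^3/3 + sqrt(3)*z^2/2 + 3*z - log(cos(2*z))


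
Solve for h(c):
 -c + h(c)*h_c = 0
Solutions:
 h(c) = -sqrt(C1 + c^2)
 h(c) = sqrt(C1 + c^2)


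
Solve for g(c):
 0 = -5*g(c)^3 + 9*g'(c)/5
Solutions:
 g(c) = -3*sqrt(2)*sqrt(-1/(C1 + 25*c))/2
 g(c) = 3*sqrt(2)*sqrt(-1/(C1 + 25*c))/2


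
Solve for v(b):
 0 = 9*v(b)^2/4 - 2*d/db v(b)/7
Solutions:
 v(b) = -8/(C1 + 63*b)


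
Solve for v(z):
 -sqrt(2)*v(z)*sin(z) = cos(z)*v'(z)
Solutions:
 v(z) = C1*cos(z)^(sqrt(2))


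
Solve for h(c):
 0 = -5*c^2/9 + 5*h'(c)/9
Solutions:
 h(c) = C1 + c^3/3


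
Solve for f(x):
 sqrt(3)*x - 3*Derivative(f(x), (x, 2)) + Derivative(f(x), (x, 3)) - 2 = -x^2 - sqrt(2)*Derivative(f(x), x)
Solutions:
 f(x) = C1 + C2*exp(x*(3 - sqrt(9 - 4*sqrt(2)))/2) + C3*exp(x*(sqrt(9 - 4*sqrt(2)) + 3)/2) - sqrt(2)*x^3/6 - 3*x^2/2 - sqrt(6)*x^2/4 - 7*sqrt(2)*x/2 - 3*sqrt(3)*x/2 + x


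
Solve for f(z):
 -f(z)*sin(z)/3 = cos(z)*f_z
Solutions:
 f(z) = C1*cos(z)^(1/3)


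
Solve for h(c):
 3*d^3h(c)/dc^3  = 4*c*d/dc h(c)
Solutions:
 h(c) = C1 + Integral(C2*airyai(6^(2/3)*c/3) + C3*airybi(6^(2/3)*c/3), c)


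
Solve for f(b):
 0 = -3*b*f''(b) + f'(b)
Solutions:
 f(b) = C1 + C2*b^(4/3)


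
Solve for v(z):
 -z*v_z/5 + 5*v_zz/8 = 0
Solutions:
 v(z) = C1 + C2*erfi(2*z/5)


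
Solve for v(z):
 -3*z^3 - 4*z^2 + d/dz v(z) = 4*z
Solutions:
 v(z) = C1 + 3*z^4/4 + 4*z^3/3 + 2*z^2


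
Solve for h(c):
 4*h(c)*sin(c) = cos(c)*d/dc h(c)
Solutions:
 h(c) = C1/cos(c)^4


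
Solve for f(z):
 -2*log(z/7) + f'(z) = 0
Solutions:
 f(z) = C1 + 2*z*log(z) - z*log(49) - 2*z


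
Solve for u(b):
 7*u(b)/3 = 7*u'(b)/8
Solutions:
 u(b) = C1*exp(8*b/3)


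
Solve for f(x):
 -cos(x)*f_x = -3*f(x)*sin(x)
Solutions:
 f(x) = C1/cos(x)^3


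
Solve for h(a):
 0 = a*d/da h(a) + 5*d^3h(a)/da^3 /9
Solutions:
 h(a) = C1 + Integral(C2*airyai(-15^(2/3)*a/5) + C3*airybi(-15^(2/3)*a/5), a)


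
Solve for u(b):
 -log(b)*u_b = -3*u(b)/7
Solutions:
 u(b) = C1*exp(3*li(b)/7)


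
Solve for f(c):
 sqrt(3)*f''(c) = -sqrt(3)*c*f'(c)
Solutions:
 f(c) = C1 + C2*erf(sqrt(2)*c/2)


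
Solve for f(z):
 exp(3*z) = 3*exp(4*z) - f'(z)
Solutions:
 f(z) = C1 + 3*exp(4*z)/4 - exp(3*z)/3


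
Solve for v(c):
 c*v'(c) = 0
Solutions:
 v(c) = C1


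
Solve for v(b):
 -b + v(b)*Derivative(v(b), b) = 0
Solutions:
 v(b) = -sqrt(C1 + b^2)
 v(b) = sqrt(C1 + b^2)


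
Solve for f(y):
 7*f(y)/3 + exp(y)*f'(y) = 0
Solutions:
 f(y) = C1*exp(7*exp(-y)/3)


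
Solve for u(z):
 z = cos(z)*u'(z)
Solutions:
 u(z) = C1 + Integral(z/cos(z), z)


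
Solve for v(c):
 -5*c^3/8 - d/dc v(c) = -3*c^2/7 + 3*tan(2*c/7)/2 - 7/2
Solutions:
 v(c) = C1 - 5*c^4/32 + c^3/7 + 7*c/2 + 21*log(cos(2*c/7))/4


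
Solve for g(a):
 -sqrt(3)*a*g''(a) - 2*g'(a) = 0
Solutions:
 g(a) = C1 + C2*a^(1 - 2*sqrt(3)/3)


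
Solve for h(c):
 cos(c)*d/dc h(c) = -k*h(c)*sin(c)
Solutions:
 h(c) = C1*exp(k*log(cos(c)))


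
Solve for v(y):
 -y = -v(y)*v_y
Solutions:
 v(y) = -sqrt(C1 + y^2)
 v(y) = sqrt(C1 + y^2)


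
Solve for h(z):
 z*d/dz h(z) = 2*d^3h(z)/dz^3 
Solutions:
 h(z) = C1 + Integral(C2*airyai(2^(2/3)*z/2) + C3*airybi(2^(2/3)*z/2), z)


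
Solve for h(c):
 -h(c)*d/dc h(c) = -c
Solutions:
 h(c) = -sqrt(C1 + c^2)
 h(c) = sqrt(C1 + c^2)


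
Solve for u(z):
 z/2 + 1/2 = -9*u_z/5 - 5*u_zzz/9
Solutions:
 u(z) = C1 + C2*sin(9*z/5) + C3*cos(9*z/5) - 5*z^2/36 - 5*z/18


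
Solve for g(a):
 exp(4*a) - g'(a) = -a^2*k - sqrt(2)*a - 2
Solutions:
 g(a) = C1 + a^3*k/3 + sqrt(2)*a^2/2 + 2*a + exp(4*a)/4


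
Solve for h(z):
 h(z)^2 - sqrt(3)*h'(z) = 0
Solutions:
 h(z) = -3/(C1 + sqrt(3)*z)


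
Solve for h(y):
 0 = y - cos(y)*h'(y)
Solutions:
 h(y) = C1 + Integral(y/cos(y), y)


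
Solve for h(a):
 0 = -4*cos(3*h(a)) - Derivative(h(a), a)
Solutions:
 h(a) = -asin((C1 + exp(24*a))/(C1 - exp(24*a)))/3 + pi/3
 h(a) = asin((C1 + exp(24*a))/(C1 - exp(24*a)))/3


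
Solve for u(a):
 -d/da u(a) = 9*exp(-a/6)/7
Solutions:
 u(a) = C1 + 54*exp(-a/6)/7


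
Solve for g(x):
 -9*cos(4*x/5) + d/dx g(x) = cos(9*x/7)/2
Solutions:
 g(x) = C1 + 45*sin(4*x/5)/4 + 7*sin(9*x/7)/18


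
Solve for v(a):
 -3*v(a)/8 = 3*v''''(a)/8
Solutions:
 v(a) = (C1*sin(sqrt(2)*a/2) + C2*cos(sqrt(2)*a/2))*exp(-sqrt(2)*a/2) + (C3*sin(sqrt(2)*a/2) + C4*cos(sqrt(2)*a/2))*exp(sqrt(2)*a/2)


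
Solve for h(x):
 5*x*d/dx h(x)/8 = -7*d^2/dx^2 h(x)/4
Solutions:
 h(x) = C1 + C2*erf(sqrt(35)*x/14)


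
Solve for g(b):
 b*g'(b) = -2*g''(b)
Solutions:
 g(b) = C1 + C2*erf(b/2)


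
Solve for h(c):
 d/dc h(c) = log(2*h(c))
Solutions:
 -Integral(1/(log(_y) + log(2)), (_y, h(c))) = C1 - c


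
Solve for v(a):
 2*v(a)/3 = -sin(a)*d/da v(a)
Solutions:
 v(a) = C1*(cos(a) + 1)^(1/3)/(cos(a) - 1)^(1/3)


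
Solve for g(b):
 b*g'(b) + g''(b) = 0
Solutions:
 g(b) = C1 + C2*erf(sqrt(2)*b/2)


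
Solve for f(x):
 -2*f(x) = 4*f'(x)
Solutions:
 f(x) = C1*exp(-x/2)


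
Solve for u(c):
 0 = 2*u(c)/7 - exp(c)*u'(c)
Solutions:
 u(c) = C1*exp(-2*exp(-c)/7)


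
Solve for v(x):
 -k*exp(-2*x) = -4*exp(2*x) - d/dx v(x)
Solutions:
 v(x) = C1 - k*exp(-2*x)/2 - 2*exp(2*x)


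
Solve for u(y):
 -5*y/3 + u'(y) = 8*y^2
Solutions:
 u(y) = C1 + 8*y^3/3 + 5*y^2/6


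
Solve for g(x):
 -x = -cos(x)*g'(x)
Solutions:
 g(x) = C1 + Integral(x/cos(x), x)


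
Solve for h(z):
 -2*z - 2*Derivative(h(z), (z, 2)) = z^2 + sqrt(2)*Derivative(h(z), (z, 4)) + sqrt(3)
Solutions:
 h(z) = C1 + C2*z + C3*sin(2^(1/4)*z) + C4*cos(2^(1/4)*z) - z^4/24 - z^3/6 + z^2*(-sqrt(3) + sqrt(2))/4


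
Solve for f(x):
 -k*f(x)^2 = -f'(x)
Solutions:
 f(x) = -1/(C1 + k*x)


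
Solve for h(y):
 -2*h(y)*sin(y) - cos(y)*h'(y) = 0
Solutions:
 h(y) = C1*cos(y)^2


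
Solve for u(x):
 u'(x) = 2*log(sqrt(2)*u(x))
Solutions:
 -Integral(1/(2*log(_y) + log(2)), (_y, u(x))) = C1 - x


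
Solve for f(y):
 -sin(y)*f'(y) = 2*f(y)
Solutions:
 f(y) = C1*(cos(y) + 1)/(cos(y) - 1)


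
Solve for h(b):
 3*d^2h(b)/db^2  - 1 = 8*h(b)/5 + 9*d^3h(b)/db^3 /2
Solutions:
 h(b) = C1*exp(b*(5*5^(1/3)/(9*sqrt(71) + 76)^(1/3) + 10 + 5^(2/3)*(9*sqrt(71) + 76)^(1/3))/45)*sin(sqrt(3)*5^(1/3)*b*(-5^(1/3)*(9*sqrt(71) + 76)^(1/3) + 5/(9*sqrt(71) + 76)^(1/3))/45) + C2*exp(b*(5*5^(1/3)/(9*sqrt(71) + 76)^(1/3) + 10 + 5^(2/3)*(9*sqrt(71) + 76)^(1/3))/45)*cos(sqrt(3)*5^(1/3)*b*(-5^(1/3)*(9*sqrt(71) + 76)^(1/3) + 5/(9*sqrt(71) + 76)^(1/3))/45) + C3*exp(2*b*(-5^(2/3)*(9*sqrt(71) + 76)^(1/3) - 5*5^(1/3)/(9*sqrt(71) + 76)^(1/3) + 5)/45) - 5/8


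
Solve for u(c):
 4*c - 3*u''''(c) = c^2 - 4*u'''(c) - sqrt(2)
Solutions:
 u(c) = C1 + C2*c + C3*c^2 + C4*exp(4*c/3) + c^5/240 - 5*c^4/192 + c^3*(-15 - 8*sqrt(2))/192


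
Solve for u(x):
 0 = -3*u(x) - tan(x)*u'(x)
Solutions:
 u(x) = C1/sin(x)^3


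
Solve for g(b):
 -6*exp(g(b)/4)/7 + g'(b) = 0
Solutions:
 g(b) = 4*log(-1/(C1 + 6*b)) + 4*log(28)


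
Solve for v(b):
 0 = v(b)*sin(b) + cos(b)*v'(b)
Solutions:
 v(b) = C1*cos(b)


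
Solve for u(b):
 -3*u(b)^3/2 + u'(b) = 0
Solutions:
 u(b) = -sqrt(-1/(C1 + 3*b))
 u(b) = sqrt(-1/(C1 + 3*b))


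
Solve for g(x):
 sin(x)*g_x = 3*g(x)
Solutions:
 g(x) = C1*(cos(x) - 1)^(3/2)/(cos(x) + 1)^(3/2)


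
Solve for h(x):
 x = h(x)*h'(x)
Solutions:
 h(x) = -sqrt(C1 + x^2)
 h(x) = sqrt(C1 + x^2)


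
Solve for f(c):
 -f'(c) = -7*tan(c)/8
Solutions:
 f(c) = C1 - 7*log(cos(c))/8


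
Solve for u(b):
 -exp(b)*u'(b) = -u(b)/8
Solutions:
 u(b) = C1*exp(-exp(-b)/8)


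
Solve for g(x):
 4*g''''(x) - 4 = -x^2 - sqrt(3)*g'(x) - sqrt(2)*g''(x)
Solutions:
 g(x) = C1 + C2*exp(x*(-sqrt(6)/(9 + sqrt(2*sqrt(2) + 81))^(1/3) + sqrt(3)*(9 + sqrt(2*sqrt(2) + 81))^(1/3))/12)*sin(x*(sqrt(2)/(9 + sqrt(2*sqrt(2) + 81))^(1/3) + (9 + sqrt(2*sqrt(2) + 81))^(1/3))/4) + C3*exp(x*(-sqrt(6)/(9 + sqrt(2*sqrt(2) + 81))^(1/3) + sqrt(3)*(9 + sqrt(2*sqrt(2) + 81))^(1/3))/12)*cos(x*(sqrt(2)/(9 + sqrt(2*sqrt(2) + 81))^(1/3) + (9 + sqrt(2*sqrt(2) + 81))^(1/3))/4) + C4*exp(-x*(-sqrt(6)/(9 + sqrt(2*sqrt(2) + 81))^(1/3) + sqrt(3)*(9 + sqrt(2*sqrt(2) + 81))^(1/3))/6) - sqrt(3)*x^3/9 + sqrt(2)*x^2/3 + 8*sqrt(3)*x/9


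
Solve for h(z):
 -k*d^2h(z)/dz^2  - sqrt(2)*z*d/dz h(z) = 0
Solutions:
 h(z) = C1 + C2*sqrt(k)*erf(2^(3/4)*z*sqrt(1/k)/2)


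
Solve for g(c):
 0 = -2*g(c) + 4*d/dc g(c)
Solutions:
 g(c) = C1*exp(c/2)


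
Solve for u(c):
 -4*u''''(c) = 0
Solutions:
 u(c) = C1 + C2*c + C3*c^2 + C4*c^3


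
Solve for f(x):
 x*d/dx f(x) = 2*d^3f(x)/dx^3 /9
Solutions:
 f(x) = C1 + Integral(C2*airyai(6^(2/3)*x/2) + C3*airybi(6^(2/3)*x/2), x)


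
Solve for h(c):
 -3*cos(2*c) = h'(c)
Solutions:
 h(c) = C1 - 3*sin(2*c)/2


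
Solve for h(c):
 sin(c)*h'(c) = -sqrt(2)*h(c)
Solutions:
 h(c) = C1*(cos(c) + 1)^(sqrt(2)/2)/(cos(c) - 1)^(sqrt(2)/2)


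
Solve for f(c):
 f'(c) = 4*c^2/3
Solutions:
 f(c) = C1 + 4*c^3/9


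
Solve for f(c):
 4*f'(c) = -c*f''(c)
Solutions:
 f(c) = C1 + C2/c^3


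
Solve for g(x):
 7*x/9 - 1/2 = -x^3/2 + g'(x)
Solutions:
 g(x) = C1 + x^4/8 + 7*x^2/18 - x/2


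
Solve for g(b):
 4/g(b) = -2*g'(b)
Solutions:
 g(b) = -sqrt(C1 - 4*b)
 g(b) = sqrt(C1 - 4*b)


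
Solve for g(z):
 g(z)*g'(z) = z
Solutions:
 g(z) = -sqrt(C1 + z^2)
 g(z) = sqrt(C1 + z^2)


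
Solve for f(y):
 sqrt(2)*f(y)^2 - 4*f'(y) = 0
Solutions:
 f(y) = -4/(C1 + sqrt(2)*y)


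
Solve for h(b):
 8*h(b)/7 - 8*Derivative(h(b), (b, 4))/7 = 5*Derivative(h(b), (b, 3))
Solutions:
 h(b) = C1*exp(b*(-105 + sqrt(3)*sqrt(-4096*18^(1/3)/(-11025 + sqrt(124696353))^(1/3) + 32*12^(1/3)*(-11025 + sqrt(124696353))^(1/3) + 3675))/96)*sin(sqrt(6)*b*sqrt(-3675 - 2048*18^(1/3)/(-11025 + sqrt(124696353))^(1/3) + 16*12^(1/3)*(-11025 + sqrt(124696353))^(1/3) + 128625*sqrt(3)/sqrt(-4096*18^(1/3)/(-11025 + sqrt(124696353))^(1/3) + 32*12^(1/3)*(-11025 + sqrt(124696353))^(1/3) + 3675))/96) + C2*exp(b*(-105 + sqrt(3)*sqrt(-4096*18^(1/3)/(-11025 + sqrt(124696353))^(1/3) + 32*12^(1/3)*(-11025 + sqrt(124696353))^(1/3) + 3675))/96)*cos(sqrt(6)*b*sqrt(-3675 - 2048*18^(1/3)/(-11025 + sqrt(124696353))^(1/3) + 16*12^(1/3)*(-11025 + sqrt(124696353))^(1/3) + 128625*sqrt(3)/sqrt(-4096*18^(1/3)/(-11025 + sqrt(124696353))^(1/3) + 32*12^(1/3)*(-11025 + sqrt(124696353))^(1/3) + 3675))/96) + C3*exp(b*(-105 - sqrt(3)*sqrt(-4096*18^(1/3)/(-11025 + sqrt(124696353))^(1/3) + 32*12^(1/3)*(-11025 + sqrt(124696353))^(1/3) + 3675) + sqrt(6)*sqrt(-16*12^(1/3)*(-11025 + sqrt(124696353))^(1/3) + 2048*18^(1/3)/(-11025 + sqrt(124696353))^(1/3) + 3675 + 128625*sqrt(3)/sqrt(-4096*18^(1/3)/(-11025 + sqrt(124696353))^(1/3) + 32*12^(1/3)*(-11025 + sqrt(124696353))^(1/3) + 3675)))/96) + C4*exp(-b*(sqrt(3)*sqrt(-4096*18^(1/3)/(-11025 + sqrt(124696353))^(1/3) + 32*12^(1/3)*(-11025 + sqrt(124696353))^(1/3) + 3675) + 105 + sqrt(6)*sqrt(-16*12^(1/3)*(-11025 + sqrt(124696353))^(1/3) + 2048*18^(1/3)/(-11025 + sqrt(124696353))^(1/3) + 3675 + 128625*sqrt(3)/sqrt(-4096*18^(1/3)/(-11025 + sqrt(124696353))^(1/3) + 32*12^(1/3)*(-11025 + sqrt(124696353))^(1/3) + 3675)))/96)


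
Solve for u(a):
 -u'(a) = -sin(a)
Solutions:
 u(a) = C1 - cos(a)


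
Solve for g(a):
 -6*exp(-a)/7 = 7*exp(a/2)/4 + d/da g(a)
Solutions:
 g(a) = C1 - 7*exp(a/2)/2 + 6*exp(-a)/7


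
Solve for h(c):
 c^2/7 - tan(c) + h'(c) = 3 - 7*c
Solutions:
 h(c) = C1 - c^3/21 - 7*c^2/2 + 3*c - log(cos(c))


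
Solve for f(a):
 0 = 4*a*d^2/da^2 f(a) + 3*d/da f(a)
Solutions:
 f(a) = C1 + C2*a^(1/4)


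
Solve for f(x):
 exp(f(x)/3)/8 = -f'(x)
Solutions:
 f(x) = 3*log(1/(C1 + x)) + 3*log(24)


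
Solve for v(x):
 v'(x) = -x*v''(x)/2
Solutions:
 v(x) = C1 + C2/x


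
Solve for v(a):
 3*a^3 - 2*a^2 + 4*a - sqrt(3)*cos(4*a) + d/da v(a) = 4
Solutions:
 v(a) = C1 - 3*a^4/4 + 2*a^3/3 - 2*a^2 + 4*a + sqrt(3)*sin(4*a)/4


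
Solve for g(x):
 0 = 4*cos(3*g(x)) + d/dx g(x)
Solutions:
 g(x) = -asin((C1 + exp(24*x))/(C1 - exp(24*x)))/3 + pi/3
 g(x) = asin((C1 + exp(24*x))/(C1 - exp(24*x)))/3


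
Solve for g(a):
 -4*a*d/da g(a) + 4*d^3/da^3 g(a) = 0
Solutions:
 g(a) = C1 + Integral(C2*airyai(a) + C3*airybi(a), a)


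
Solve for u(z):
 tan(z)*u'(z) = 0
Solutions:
 u(z) = C1


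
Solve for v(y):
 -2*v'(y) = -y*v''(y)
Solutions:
 v(y) = C1 + C2*y^3


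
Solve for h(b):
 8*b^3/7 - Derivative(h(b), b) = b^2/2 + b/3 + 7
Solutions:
 h(b) = C1 + 2*b^4/7 - b^3/6 - b^2/6 - 7*b


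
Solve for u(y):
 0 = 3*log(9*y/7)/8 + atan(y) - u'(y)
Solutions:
 u(y) = C1 + 3*y*log(y)/8 + y*atan(y) - 3*y*log(7)/8 - 3*y/8 + 3*y*log(3)/4 - log(y^2 + 1)/2


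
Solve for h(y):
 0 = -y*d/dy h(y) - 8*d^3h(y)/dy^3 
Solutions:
 h(y) = C1 + Integral(C2*airyai(-y/2) + C3*airybi(-y/2), y)


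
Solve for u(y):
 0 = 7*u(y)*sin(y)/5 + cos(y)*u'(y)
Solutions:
 u(y) = C1*cos(y)^(7/5)


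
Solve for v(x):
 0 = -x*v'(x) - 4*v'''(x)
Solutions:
 v(x) = C1 + Integral(C2*airyai(-2^(1/3)*x/2) + C3*airybi(-2^(1/3)*x/2), x)


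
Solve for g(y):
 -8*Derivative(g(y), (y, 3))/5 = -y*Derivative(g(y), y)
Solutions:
 g(y) = C1 + Integral(C2*airyai(5^(1/3)*y/2) + C3*airybi(5^(1/3)*y/2), y)


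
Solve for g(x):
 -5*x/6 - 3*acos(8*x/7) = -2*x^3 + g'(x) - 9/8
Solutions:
 g(x) = C1 + x^4/2 - 5*x^2/12 - 3*x*acos(8*x/7) + 9*x/8 + 3*sqrt(49 - 64*x^2)/8


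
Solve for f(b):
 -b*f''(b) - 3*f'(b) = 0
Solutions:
 f(b) = C1 + C2/b^2


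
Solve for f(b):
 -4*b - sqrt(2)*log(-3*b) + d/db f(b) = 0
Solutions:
 f(b) = C1 + 2*b^2 + sqrt(2)*b*log(-b) + sqrt(2)*b*(-1 + log(3))


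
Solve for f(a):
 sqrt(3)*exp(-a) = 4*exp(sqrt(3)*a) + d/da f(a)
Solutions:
 f(a) = C1 - 4*sqrt(3)*exp(sqrt(3)*a)/3 - sqrt(3)*exp(-a)


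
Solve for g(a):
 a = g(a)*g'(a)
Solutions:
 g(a) = -sqrt(C1 + a^2)
 g(a) = sqrt(C1 + a^2)


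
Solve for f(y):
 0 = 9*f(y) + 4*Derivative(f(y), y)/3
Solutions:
 f(y) = C1*exp(-27*y/4)


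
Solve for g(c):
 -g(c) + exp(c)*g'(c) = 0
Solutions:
 g(c) = C1*exp(-exp(-c))


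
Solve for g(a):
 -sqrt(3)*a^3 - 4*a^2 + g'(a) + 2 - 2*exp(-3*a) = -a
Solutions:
 g(a) = C1 + sqrt(3)*a^4/4 + 4*a^3/3 - a^2/2 - 2*a - 2*exp(-3*a)/3


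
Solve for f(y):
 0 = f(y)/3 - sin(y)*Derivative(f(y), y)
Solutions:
 f(y) = C1*(cos(y) - 1)^(1/6)/(cos(y) + 1)^(1/6)


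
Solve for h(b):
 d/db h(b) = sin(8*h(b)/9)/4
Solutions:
 -b/4 + 9*log(cos(8*h(b)/9) - 1)/16 - 9*log(cos(8*h(b)/9) + 1)/16 = C1


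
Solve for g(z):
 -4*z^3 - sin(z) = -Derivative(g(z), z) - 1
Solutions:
 g(z) = C1 + z^4 - z - cos(z)


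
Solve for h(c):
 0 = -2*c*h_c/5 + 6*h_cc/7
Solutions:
 h(c) = C1 + C2*erfi(sqrt(210)*c/30)


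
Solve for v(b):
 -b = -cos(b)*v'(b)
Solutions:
 v(b) = C1 + Integral(b/cos(b), b)


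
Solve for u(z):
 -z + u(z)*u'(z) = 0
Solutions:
 u(z) = -sqrt(C1 + z^2)
 u(z) = sqrt(C1 + z^2)


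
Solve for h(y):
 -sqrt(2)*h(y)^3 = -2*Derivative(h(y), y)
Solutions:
 h(y) = -sqrt(-1/(C1 + sqrt(2)*y))
 h(y) = sqrt(-1/(C1 + sqrt(2)*y))


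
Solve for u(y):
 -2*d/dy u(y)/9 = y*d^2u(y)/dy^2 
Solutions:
 u(y) = C1 + C2*y^(7/9)


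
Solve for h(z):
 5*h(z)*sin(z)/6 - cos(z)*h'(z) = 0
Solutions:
 h(z) = C1/cos(z)^(5/6)


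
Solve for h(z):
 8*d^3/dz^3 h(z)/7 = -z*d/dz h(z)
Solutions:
 h(z) = C1 + Integral(C2*airyai(-7^(1/3)*z/2) + C3*airybi(-7^(1/3)*z/2), z)


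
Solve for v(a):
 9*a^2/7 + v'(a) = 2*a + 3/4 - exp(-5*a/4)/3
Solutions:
 v(a) = C1 - 3*a^3/7 + a^2 + 3*a/4 + 4*exp(-5*a/4)/15


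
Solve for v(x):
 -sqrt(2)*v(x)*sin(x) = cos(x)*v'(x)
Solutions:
 v(x) = C1*cos(x)^(sqrt(2))


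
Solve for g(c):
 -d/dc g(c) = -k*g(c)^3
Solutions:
 g(c) = -sqrt(2)*sqrt(-1/(C1 + c*k))/2
 g(c) = sqrt(2)*sqrt(-1/(C1 + c*k))/2


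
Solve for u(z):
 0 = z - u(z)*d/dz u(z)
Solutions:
 u(z) = -sqrt(C1 + z^2)
 u(z) = sqrt(C1 + z^2)


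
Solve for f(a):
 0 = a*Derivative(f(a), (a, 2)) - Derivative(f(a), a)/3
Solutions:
 f(a) = C1 + C2*a^(4/3)


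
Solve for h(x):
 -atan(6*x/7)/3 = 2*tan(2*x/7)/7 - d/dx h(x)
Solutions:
 h(x) = C1 + x*atan(6*x/7)/3 - 7*log(36*x^2 + 49)/36 - log(cos(2*x/7))


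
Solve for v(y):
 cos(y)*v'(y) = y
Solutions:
 v(y) = C1 + Integral(y/cos(y), y)


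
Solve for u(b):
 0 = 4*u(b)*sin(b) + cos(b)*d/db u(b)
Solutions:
 u(b) = C1*cos(b)^4


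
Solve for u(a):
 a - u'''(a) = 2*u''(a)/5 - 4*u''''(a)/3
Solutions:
 u(a) = C1 + C2*a + C3*exp(a*(15 - sqrt(705))/40) + C4*exp(a*(15 + sqrt(705))/40) + 5*a^3/12 - 25*a^2/8
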